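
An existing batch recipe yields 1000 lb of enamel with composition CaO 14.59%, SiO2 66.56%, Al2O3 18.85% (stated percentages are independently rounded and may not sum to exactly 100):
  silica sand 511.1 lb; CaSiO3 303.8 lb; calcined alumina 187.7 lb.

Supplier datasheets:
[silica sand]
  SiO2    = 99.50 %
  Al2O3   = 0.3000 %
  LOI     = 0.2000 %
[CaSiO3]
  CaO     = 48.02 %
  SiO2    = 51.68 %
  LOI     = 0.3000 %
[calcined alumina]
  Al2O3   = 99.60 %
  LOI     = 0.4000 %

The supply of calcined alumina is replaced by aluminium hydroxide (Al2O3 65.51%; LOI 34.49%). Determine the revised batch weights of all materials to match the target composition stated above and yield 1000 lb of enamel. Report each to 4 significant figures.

Mid-chain values are displayed, rounded to 4 significant digits, within the worked lines. The working math holds exact precision through the solve — a single rounding finalizes every reported value — derived quantities are carried at full float precision (the three compositions, totals, net glass mass, yield, ignition loss) starting from the weights for 1000 lb of glass, exactly as printed in the problem or answer text.
The oxide mass targets at 1000 lb enamel:
  CaO: 14.59% × 1000 = 145.9 lb
  SiO2: 66.56% × 1000 = 665.6 lb
  Al2O3: 18.85% × 1000 = 188.5 lb
A balance pass over the oxides, given the weights on record, against the basis in use (sum by sum, the targets are met net of answer rounding effects):
  CaO: 303.8·0.4802 = 145.9 lb (target 145.9 lb)
  SiO2: 511.1·0.9950 + 303.8·0.5168 = 665.5 lb (target 665.6 lb)
  Al2O3: 511.1·0.003000 + 285.4·0.6551 = 188.5 lb (target 188.5 lb)
Glass-mass closure: net batch after ignition = 999.9 lb (the targets, summed, come to 1000 lb; basis as stated: 1000 lb — any gap is answer rounding).
Total batch = Σ batch = 1100 lb; LOI loss = Σ batch·LOI = 100.4 lb; yield: glass divided by total = 90.88%.

Revised batch per 1000 lb enamel:
  silica sand: 511.1 lb
  CaSiO3: 303.8 lb
  aluminium hydroxide: 285.4 lb
Total batch = 1100 lb; LOI loss = 100.4 lb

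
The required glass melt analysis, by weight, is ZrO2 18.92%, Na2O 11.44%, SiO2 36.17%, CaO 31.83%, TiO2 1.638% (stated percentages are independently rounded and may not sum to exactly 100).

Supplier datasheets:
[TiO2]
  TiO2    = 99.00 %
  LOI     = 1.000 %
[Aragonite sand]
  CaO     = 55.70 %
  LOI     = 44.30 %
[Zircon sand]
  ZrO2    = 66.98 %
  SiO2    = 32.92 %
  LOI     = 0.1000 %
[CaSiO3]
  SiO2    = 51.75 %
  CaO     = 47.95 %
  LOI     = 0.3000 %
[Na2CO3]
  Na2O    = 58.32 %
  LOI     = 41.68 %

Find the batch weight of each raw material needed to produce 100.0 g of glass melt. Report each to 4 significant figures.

Batch per 100.0 g glass melt:
  TiO2: 1.655 g
  Aragonite sand: 12.45 g
  Zircon sand: 28.25 g
  CaSiO3: 51.92 g
  Na2CO3: 19.62 g
Total batch = 113.9 g; LOI loss = 13.89 g; yield = 87.80%

All arithmetic keeps exact precision from first step to last; intermediates are shown (rounded to 4 significant digits) within the worked lines. Each reported figure undergoes a single rounding — all derived quantities, which include net glass mass, ignition loss, the five compositions, totals, yield, are carried in full float precision, precisely as stated by the question or the answer, from the batch weights on 100.0 g of glass.
Oxide-by-oxide targets in 100.0 g glass melt:
  ZrO2: 18.92% × 100.0 = 18.92 g
  Na2O: 11.44% × 100.0 = 11.44 g
  SiO2: 36.17% × 100.0 = 36.17 g
  CaO: 31.83% × 100.0 = 31.83 g
  TiO2: 1.638% × 100.0 = 1.638 g
Sums-versus-targets review with the batch weights as given, under the basis named above (oxide sums agree with the targets once rounding is allowed for):
  ZrO2: 28.25·0.6698 = 18.92 g (target 18.92 g)
  Na2O: 19.62·0.5832 = 11.44 g (target 11.44 g)
  SiO2: 28.25·0.3292 + 51.92·0.5175 = 36.17 g (target 36.17 g)
  CaO: 12.45·0.5570 + 51.92·0.4795 = 31.83 g (target 31.83 g)
  TiO2: 1.655·0.9900 = 1.638 g (target 1.638 g)
The glass-mass cross-check: the batch minus its LOI: 100.0 g (oxide target masses add up to 100.0 g; versus the stated basis of 100.0 g — differing by rounding only).
Total batch = Σ batch = 113.9 g; ignition loss, Σ(batch × LOI) = 13.89 g; yield = glass ÷ total batch = 87.80%.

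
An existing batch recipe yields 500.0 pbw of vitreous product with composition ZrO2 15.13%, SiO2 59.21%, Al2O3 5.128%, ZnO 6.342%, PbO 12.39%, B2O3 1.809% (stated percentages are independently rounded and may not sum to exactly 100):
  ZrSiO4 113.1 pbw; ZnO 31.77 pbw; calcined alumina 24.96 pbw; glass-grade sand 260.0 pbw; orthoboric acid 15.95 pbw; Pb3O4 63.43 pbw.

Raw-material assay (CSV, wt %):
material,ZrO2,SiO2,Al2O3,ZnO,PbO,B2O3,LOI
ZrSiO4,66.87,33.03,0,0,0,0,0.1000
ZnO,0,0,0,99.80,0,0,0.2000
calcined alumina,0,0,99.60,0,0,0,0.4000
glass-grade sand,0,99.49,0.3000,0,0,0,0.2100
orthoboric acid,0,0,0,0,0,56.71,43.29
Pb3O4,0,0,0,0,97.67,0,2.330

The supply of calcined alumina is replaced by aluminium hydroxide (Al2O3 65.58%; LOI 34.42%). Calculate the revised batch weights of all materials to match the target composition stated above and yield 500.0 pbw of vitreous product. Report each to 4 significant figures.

Values along the way appear, with 4-significant-figure rounding, on the page; the working math holds exact precision at all times. Each reported number is rounded just once — the derived quantities (LOI, glass mass, the totals, yield, the six compositions) are carried starting from the weights on 500.0 pbw of glass in full float precision as quoted within problem or answer.
Per-oxide target masses for 500.0 pbw vitreous product:
  ZrO2: 15.13% × 500.0 = 75.65 pbw
  SiO2: 59.21% × 500.0 = 296.0 pbw
  Al2O3: 5.128% × 500.0 = 25.64 pbw
  ZnO: 6.342% × 500.0 = 31.71 pbw
  PbO: 12.39% × 500.0 = 61.95 pbw
  B2O3: 1.809% × 500.0 = 9.045 pbw
A balance pass over the oxides, working from each reported weight, relative to the basis at hand (target by target, the sums agree within answer rounding):
  ZrO2: 113.1·0.6687 = 75.63 pbw (target 75.65 pbw)
  SiO2: 113.1·0.3303 + 260.0·0.9949 = 296.0 pbw (target 296.0 pbw)
  Al2O3: 37.91·0.6558 + 260.0·0.003000 = 25.64 pbw (target 25.64 pbw)
  ZnO: 31.77·0.9980 = 31.71 pbw (target 31.71 pbw)
  PbO: 63.43·0.9767 = 61.95 pbw (target 61.95 pbw)
  B2O3: 15.95·0.5671 = 9.045 pbw (target 9.045 pbw)
Auditing the glass mass value: batch Σ − ignition loss = 500.0 pbw (per-oxide target masses sum to 500.0 pbw; against the stated basis, 500.0 pbw — gaps are rounding artifacts).
Batch total: Σ batch = 522.2 pbw; Σ batch·LOI gives LOI loss = 22.15 pbw; yield = glass ÷ total batch = 95.76%.

Revised batch per 500.0 pbw vitreous product:
  ZrSiO4: 113.1 pbw
  ZnO: 31.77 pbw
  aluminium hydroxide: 37.91 pbw
  glass-grade sand: 260.0 pbw
  orthoboric acid: 15.95 pbw
  Pb3O4: 63.43 pbw
Total batch = 522.2 pbw; LOI loss = 22.15 pbw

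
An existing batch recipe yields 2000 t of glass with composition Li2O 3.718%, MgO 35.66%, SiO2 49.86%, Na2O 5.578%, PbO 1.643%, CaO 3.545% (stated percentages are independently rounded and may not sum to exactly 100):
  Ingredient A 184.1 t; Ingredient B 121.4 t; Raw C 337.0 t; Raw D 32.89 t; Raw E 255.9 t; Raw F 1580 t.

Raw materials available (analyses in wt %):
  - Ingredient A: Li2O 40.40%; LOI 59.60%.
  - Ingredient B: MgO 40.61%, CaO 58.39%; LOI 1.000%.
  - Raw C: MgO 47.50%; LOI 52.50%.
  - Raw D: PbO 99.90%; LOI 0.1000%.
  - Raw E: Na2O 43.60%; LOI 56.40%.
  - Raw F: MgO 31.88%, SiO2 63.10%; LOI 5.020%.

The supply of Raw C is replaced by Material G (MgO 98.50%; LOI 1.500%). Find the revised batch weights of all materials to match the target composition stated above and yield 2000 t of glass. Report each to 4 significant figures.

The whole derivation holds full precision through the solve — the intermediate values are printed, with 4-significant-figure rounding, between the steps — a single rounding yields each reported value. Derived quantities (six oxide percentages, totals, the yield, glass mass, ignition loss) are computed at exact precision from the weighed amounts on 2000 t of glass precisely as stated by the problem or the answer.
Target masses of each oxide per 2000 t glass:
  Li2O: 3.718% × 2000 = 74.36 t
  MgO: 35.66% × 2000 = 713.2 t
  SiO2: 49.86% × 2000 = 997.2 t
  Na2O: 5.578% × 2000 = 111.6 t
  PbO: 1.643% × 2000 = 32.86 t
  CaO: 3.545% × 2000 = 70.90 t
Checking each oxide sum using the reported weights, relative to the basis at hand (summed amounts equal target values net of answer rounding effects):
  Li2O: 184.1·0.4040 = 74.38 t (target 74.36 t)
  MgO: 121.4·0.4061 + 162.5·0.9850 + 1580·0.3188 = 713.1 t (target 713.2 t)
  SiO2: 1580·0.6310 = 997.0 t (target 997.2 t)
  Na2O: 255.9·0.4360 = 111.6 t (target 111.6 t)
  PbO: 32.89·0.9990 = 32.86 t (target 32.86 t)
  CaO: 121.4·0.5839 = 70.89 t (target 70.90 t)
Glass-mass bookkeeping: Σ batch − LOI loss = 2000 t (per-oxide target masses sum to 2000 t; the stated basis being 2000 t — any gap is answer rounding).
Batch total: Σ batch = 2337 t; loss to ignition Σ batch·LOI = 337.1 t; as yield: glass ÷ batch → 85.58%.

Revised batch per 2000 t glass:
  Ingredient A: 184.1 t
  Ingredient B: 121.4 t
  Material G: 162.5 t
  Raw D: 32.89 t
  Raw E: 255.9 t
  Raw F: 1580 t
Total batch = 2337 t; LOI loss = 337.1 t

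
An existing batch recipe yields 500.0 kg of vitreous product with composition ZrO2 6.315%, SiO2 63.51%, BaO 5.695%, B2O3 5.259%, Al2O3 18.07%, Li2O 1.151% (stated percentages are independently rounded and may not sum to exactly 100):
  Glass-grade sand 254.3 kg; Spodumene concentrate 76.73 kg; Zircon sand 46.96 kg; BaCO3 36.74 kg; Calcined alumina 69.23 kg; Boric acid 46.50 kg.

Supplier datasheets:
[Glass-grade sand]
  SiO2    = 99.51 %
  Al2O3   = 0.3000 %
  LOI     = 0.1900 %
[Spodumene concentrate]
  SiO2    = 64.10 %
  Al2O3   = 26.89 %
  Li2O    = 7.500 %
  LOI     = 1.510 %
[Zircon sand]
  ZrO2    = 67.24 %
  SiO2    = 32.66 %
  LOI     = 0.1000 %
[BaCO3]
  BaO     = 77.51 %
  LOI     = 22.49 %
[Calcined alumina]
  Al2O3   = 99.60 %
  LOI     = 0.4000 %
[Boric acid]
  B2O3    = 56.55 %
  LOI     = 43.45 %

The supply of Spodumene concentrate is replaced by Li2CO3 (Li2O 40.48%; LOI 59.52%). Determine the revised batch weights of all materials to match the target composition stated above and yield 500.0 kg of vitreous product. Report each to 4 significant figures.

Revised batch per 500.0 kg vitreous product:
  Glass-grade sand: 303.7 kg
  Li2CO3: 14.22 kg
  Zircon sand: 46.96 kg
  BaCO3: 36.74 kg
  Calcined alumina: 89.80 kg
  Boric acid: 46.50 kg
Total batch = 537.9 kg; LOI loss = 37.91 kg

Intermediates are shown (rounded to 4 significant digits) on the page. Every computation keeps full float precision at every stage; exactly one rounding goes into every reported value; the derived quantities, including LOI, glass mass, the six compositions, the yield, totals, are re-derived from the batch weights at 500.0 kg of glass in exact precision, as set out in question or answer.
Target masses of each oxide per 500.0 kg vitreous product:
  ZrO2: 6.315% × 500.0 = 31.58 kg
  SiO2: 63.51% × 500.0 = 317.6 kg
  BaO: 5.695% × 500.0 = 28.48 kg
  B2O3: 5.259% × 500.0 = 26.30 kg
  Al2O3: 18.07% × 500.0 = 90.35 kg
  Li2O: 1.151% × 500.0 = 5.755 kg
Verifying the oxide balance given the weights on record, relative to the basis at hand (every target is met by its sum within answer rounding):
  ZrO2: 46.96·0.6724 = 31.58 kg (target 31.58 kg)
  SiO2: 303.7·0.9951 + 46.96·0.3266 = 317.5 kg (target 317.6 kg)
  BaO: 36.74·0.7751 = 28.48 kg (target 28.48 kg)
  B2O3: 46.50·0.5655 = 26.30 kg (target 26.30 kg)
  Al2O3: 303.7·0.003000 + 89.80·0.9960 = 90.35 kg (target 90.35 kg)
  Li2O: 14.22·0.4048 = 5.756 kg (target 5.755 kg)
Glass-mass sanity pass: batch Σ − ignition loss = 500.0 kg (the targets, summed, come to 500.0 kg; stated basis 500.0 kg — any gap is answer rounding).
Whole-batch sum: Σ batch = 537.9 kg; loss to ignition Σ batch·LOI = 37.91 kg; as yield: glass ÷ batch → 92.95%.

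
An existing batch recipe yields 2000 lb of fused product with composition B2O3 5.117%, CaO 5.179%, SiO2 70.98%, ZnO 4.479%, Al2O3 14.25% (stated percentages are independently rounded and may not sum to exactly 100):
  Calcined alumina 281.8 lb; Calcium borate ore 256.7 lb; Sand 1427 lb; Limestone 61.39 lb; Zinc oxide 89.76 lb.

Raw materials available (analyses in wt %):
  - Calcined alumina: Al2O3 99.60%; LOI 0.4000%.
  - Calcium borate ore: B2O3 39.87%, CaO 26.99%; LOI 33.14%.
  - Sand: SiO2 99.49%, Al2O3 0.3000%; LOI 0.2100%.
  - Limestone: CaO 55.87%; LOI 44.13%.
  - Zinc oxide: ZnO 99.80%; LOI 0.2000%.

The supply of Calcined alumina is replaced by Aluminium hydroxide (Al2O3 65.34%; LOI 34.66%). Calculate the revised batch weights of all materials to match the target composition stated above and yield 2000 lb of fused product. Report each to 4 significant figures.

Revised batch per 2000 lb fused product:
  Aluminium hydroxide: 429.6 lb
  Calcium borate ore: 256.7 lb
  Sand: 1427 lb
  Limestone: 61.39 lb
  Zinc oxide: 89.76 lb
Total batch = 2264 lb; LOI loss = 264.2 lb

Intermediates are shown with 4-significant-digit rounding when written out; all internal work holds full float precision all the way through — a single rounding produces every reported figure; all derived quantities, which include the yield, totals, LOI, net glass mass, the five compositions, are rebuilt at full float precision, as quoted within either problem or answer, from the batch weights per 2000 lb of glass.
Target oxide masses per 2000 lb fused product:
  B2O3: 5.117% × 2000 = 102.3 lb
  CaO: 5.179% × 2000 = 103.6 lb
  SiO2: 70.98% × 2000 = 1420 lb
  ZnO: 4.479% × 2000 = 89.58 lb
  Al2O3: 14.25% × 2000 = 285.0 lb
Oxide-by-oxide audit applying the batch weights above, under the basis named above (each sum matches its target mass once rounding is allowed for):
  B2O3: 256.7·0.3987 = 102.3 lb (target 102.3 lb)
  CaO: 256.7·0.2699 + 61.39·0.5587 = 103.6 lb (target 103.6 lb)
  SiO2: 1427·0.9949 = 1420 lb (target 1420 lb)
  ZnO: 89.76·0.9980 = 89.58 lb (target 89.58 lb)
  Al2O3: 429.6·0.6534 + 1427·0.003000 = 285.0 lb (target 285.0 lb)
Auditing the glass mass value: net batch after ignition = 2000 lb (summing oxide targets gives 2000 lb; versus the stated basis of 2000 lb — gaps are rounding artifacts).
Summing the batch: Σ batch = 2264 lb; Σ batch·LOI gives LOI loss = 264.2 lb; yield = glass ÷ total batch = 88.33%.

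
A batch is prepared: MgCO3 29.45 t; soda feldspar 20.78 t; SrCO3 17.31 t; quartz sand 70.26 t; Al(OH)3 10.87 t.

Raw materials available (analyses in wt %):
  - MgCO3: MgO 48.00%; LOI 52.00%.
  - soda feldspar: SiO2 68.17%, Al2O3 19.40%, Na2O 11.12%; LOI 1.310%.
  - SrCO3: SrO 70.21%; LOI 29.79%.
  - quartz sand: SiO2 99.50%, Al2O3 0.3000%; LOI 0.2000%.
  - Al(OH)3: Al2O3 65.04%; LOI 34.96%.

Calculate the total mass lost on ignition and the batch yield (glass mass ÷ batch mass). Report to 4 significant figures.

Every computation holds exact precision at all times — intermediates are displayed rounded to 4 significant digits at each printed step; a single rounding completes each reported value; derived quantities are recomputed in full float precision (the five compositions, totals, ignition loss, glass mass, the yield) from the weighed amounts per 124.0 t of glass, exactly as shown in problem or answer.
Loss on ignition, line by line:
  MgCO3: 29.45 × 0.5200 = 15.31 t
  soda feldspar: 20.78 × 0.01310 = 0.2722 t
  SrCO3: 17.31 × 0.2979 = 5.157 t
  quartz sand: 70.26 × 0.002000 = 0.1405 t
  Al(OH)3: 10.87 × 0.3496 = 3.800 t
Total LOI = 24.68 t
Glass = batch − LOI = 148.7 − 24.68 = 124.0 t

LOI loss = 24.68 t; glass = 124.0 t; yield = 83.40%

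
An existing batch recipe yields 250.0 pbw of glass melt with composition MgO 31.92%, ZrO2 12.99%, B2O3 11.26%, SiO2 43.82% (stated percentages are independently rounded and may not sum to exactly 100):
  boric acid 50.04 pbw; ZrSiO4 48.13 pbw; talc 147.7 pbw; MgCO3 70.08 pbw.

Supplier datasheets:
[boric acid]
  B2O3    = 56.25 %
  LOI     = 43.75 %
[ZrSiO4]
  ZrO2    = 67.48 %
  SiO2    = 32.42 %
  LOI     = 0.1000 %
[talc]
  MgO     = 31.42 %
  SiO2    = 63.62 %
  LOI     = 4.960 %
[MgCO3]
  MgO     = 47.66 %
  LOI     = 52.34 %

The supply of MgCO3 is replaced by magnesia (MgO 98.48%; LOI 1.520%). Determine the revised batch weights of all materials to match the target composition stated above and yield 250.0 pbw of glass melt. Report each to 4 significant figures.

Revised batch per 250.0 pbw glass melt:
  boric acid: 50.04 pbw
  ZrSiO4: 48.13 pbw
  talc: 147.7 pbw
  magnesia: 33.92 pbw
Total batch = 279.8 pbw; LOI loss = 29.78 pbw

The whole derivation holds full precision all the way through — values along the way are shown (rounded to four significant digits) in the printout. Each reported figure takes exactly one rounding; derived quantities are computed at full float precision (net glass mass, the four compositions, ignition loss, the totals, yield) using the weight values at 250.0 pbw of glass as written in question or answer.
Target masses of each oxide per 250.0 pbw glass melt:
  MgO: 31.92% × 250.0 = 79.80 pbw
  ZrO2: 12.99% × 250.0 = 32.48 pbw
  B2O3: 11.26% × 250.0 = 28.15 pbw
  SiO2: 43.82% × 250.0 = 109.6 pbw
Oxide-by-oxide audit on the weights just shown, relative to the basis at hand (summed amounts equal target values exact up to rounding of places):
  MgO: 147.7·0.3142 + 33.92·0.9848 = 79.81 pbw (target 79.80 pbw)
  ZrO2: 48.13·0.6748 = 32.48 pbw (target 32.48 pbw)
  B2O3: 50.04·0.5625 = 28.15 pbw (target 28.15 pbw)
  SiO2: 48.13·0.3242 + 147.7·0.6362 = 109.6 pbw (target 109.6 pbw)
Consistency of the glass mass: Σ batch − LOI loss = 250.0 pbw (summing oxide targets gives 250.0 pbw; against the stated basis, 250.0 pbw — any gap is answer rounding).
Adding the batch up: Σ batch = 279.8 pbw; LOI removed, Σ of batch·LOI: 29.78 pbw; yield, glass over the total, = 89.36%.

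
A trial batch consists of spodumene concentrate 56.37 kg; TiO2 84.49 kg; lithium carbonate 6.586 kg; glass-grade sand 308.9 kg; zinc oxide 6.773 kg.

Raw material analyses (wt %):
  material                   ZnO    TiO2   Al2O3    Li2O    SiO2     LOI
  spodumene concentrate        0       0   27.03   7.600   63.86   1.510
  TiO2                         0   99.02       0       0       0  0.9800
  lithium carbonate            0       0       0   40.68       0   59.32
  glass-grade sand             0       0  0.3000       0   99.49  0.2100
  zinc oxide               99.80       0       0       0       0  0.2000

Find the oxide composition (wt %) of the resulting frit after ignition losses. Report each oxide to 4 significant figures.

Glass mass = 456.9 kg (batch 463.1 − LOI 6.248).
Composition: ZnO 1.480%, TiO2 18.31%, Al2O3 3.538%, Li2O 1.524%, SiO2 75.15%

The whole derivation holds exact precision from first step to last — in-progress results are printed, with 4-significant-figure rounding, in the working. Every reported figure is rounded a single time. Derived quantities are rebuilt in exact precision (totals, LOI, yield, the five compositions, glass mass) starting from the weights per 456.9 kg of glass, as they appear in either problem or answer.
Oxide masses out of the charge:
  ZnO: 6.773·0.9980 = 6.759 kg
  TiO2: 84.49·0.9902 = 83.66 kg
  Al2O3: 56.37·0.2703 + 308.9·0.003000 = 16.16 kg
  Li2O: 56.37·0.07600 + 6.586·0.4068 = 6.963 kg
  SiO2: 56.37·0.6386 + 308.9·0.9949 = 343.3 kg
LOI: 56.37·0.01510 + 84.49·0.009800 + 6.586·0.5932 + 308.9·0.002100 + 6.773·0.002000 = 6.248 kg
Glass = total batch minus LOI = 463.1 − 6.248 = 456.9 kg (consistent with Σ oxide mass)
wt %: oxide over glass, times 100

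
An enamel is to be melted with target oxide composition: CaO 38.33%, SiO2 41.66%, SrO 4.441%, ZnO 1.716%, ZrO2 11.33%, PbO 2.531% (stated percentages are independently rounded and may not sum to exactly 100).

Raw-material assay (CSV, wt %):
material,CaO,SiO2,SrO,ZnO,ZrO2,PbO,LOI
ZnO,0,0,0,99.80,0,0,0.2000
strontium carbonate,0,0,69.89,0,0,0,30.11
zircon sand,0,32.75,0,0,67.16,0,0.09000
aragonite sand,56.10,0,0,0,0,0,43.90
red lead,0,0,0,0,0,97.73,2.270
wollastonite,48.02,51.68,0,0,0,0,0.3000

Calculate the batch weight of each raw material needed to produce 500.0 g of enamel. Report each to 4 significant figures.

Batch per 500.0 g enamel:
  ZnO: 8.597 g
  strontium carbonate: 31.77 g
  zircon sand: 84.35 g
  aragonite sand: 42.37 g
  red lead: 12.95 g
  wollastonite: 349.6 g
Total batch = 529.6 g; LOI loss = 29.60 g; yield = 94.41%

All arithmetic carries full precision through the solve; intermediates are printed rounded off to 4 significant figures across the worked steps. Exactly one rounding lands on each reported value. All derived quantities (six oxide percentages, totals, the yield, net glass mass, ignition loss) are recomputed at full precision from the weighed amounts on 500.0 g of glass, as written in question or answer.
Per-oxide target masses for 500.0 g enamel:
  CaO: 38.33% × 500.0 = 191.6 g
  SiO2: 41.66% × 500.0 = 208.3 g
  SrO: 4.441% × 500.0 = 22.20 g
  ZnO: 1.716% × 500.0 = 8.580 g
  ZrO2: 11.33% × 500.0 = 56.65 g
  PbO: 2.531% × 500.0 = 12.66 g
Oxide-by-oxide audit per the reported batch figures, on the stated basis (summed amounts equal target values once rounding is allowed for):
  CaO: 42.37·0.5610 + 349.6·0.4802 = 191.6 g (target 191.6 g)
  SiO2: 84.35·0.3275 + 349.6·0.5168 = 208.3 g (target 208.3 g)
  SrO: 31.77·0.6989 = 22.20 g (target 22.20 g)
  ZnO: 8.597·0.9980 = 8.580 g (target 8.580 g)
  ZrO2: 84.35·0.6716 = 56.65 g (target 56.65 g)
  PbO: 12.95·0.9773 = 12.66 g (target 12.66 g)
Glass-mass sanity pass: whole batch net of LOI = 500.0 g (per-oxide target masses sum to 500.0 g; basis as stated: 500.0 g — any gap is answer rounding).
Total batch = Σ batch = 529.6 g; the LOI term Σ batch·LOI equals 29.60 g; yield: glass divided by total = 94.41%.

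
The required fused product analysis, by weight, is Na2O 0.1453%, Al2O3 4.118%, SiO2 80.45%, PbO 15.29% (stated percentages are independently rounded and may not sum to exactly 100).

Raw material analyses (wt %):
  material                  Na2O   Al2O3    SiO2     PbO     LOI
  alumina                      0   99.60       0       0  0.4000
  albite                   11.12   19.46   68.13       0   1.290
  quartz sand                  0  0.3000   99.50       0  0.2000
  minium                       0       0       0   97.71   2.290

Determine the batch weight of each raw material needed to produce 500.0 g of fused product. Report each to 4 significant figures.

Batch per 500.0 g fused product:
  alumina: 18.19 g
  albite: 6.533 g
  quartz sand: 399.8 g
  minium: 78.24 g
Total batch = 502.8 g; LOI loss = 2.748 g; yield = 99.45%

Working values are displayed, with 4-significant-figure rounding, between the steps. The working math runs at exact precision end to end. Every reported result is rounded once only; the derived quantities are rebuilt from the weighed amounts on 500.0 g of glass at exact precision (LOI, the totals, the yield, glass mass, the four compositions), precisely as stated by question or answer.
Oxide-by-oxide targets in 500.0 g fused product:
  Na2O: 0.1453% × 500.0 = 0.7265 g
  Al2O3: 4.118% × 500.0 = 20.59 g
  SiO2: 80.45% × 500.0 = 402.2 g
  PbO: 15.29% × 500.0 = 76.45 g
Mass-balance tally per oxide applying the batch weights above, for the quoted basis mass (sum by sum, the targets are met given rounding of the digits):
  Na2O: 6.533·0.1112 = 0.7265 g (target 0.7265 g)
  Al2O3: 18.19·0.9960 + 6.533·0.1946 + 399.8·0.003000 = 20.59 g (target 20.59 g)
  SiO2: 6.533·0.6813 + 399.8·0.9950 = 402.3 g (target 402.2 g)
  PbO: 78.24·0.9771 = 76.45 g (target 76.45 g)
Auditing the glass mass value: Σ batch − LOI loss = 500.0 g (summing oxide targets gives 500.0 g; basis as stated: 500.0 g — differing by rounding only).
Batch total: Σ batch = 502.8 g; Σ batch·LOI gives LOI loss = 2.748 g; the yield ratio, glass ÷ batch: 99.45%.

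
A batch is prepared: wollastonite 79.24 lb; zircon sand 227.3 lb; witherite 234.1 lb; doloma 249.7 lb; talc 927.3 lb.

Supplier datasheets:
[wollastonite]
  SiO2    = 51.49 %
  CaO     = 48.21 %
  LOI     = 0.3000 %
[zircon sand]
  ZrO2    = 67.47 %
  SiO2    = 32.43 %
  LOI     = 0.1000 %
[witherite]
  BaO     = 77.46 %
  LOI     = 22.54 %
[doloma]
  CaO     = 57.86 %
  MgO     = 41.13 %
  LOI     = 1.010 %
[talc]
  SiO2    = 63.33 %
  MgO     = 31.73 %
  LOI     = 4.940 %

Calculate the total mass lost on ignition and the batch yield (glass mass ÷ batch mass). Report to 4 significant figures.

LOI loss = 101.6 lb; glass = 1616 lb; yield = 94.09%

All arithmetic runs at full float precision from first step to last. Intermediates are shown (rounded to four significant figures) on the page — each reported number carries a single rounding. The derived quantities are carried starting from the weights per 1616 lb of glass at full float precision (totals, ignition loss, glass mass, the five compositions, the yield), as quoted within problem or answer.
Each material's LOI contribution:
  wollastonite: 79.24 × 0.003000 = 0.2377 lb
  zircon sand: 227.3 × 0.001000 = 0.2273 lb
  witherite: 234.1 × 0.2254 = 52.77 lb
  doloma: 249.7 × 0.01010 = 2.522 lb
  talc: 927.3 × 0.04940 = 45.81 lb
Total LOI = 101.6 lb
Glass = batch − LOI = 1718 − 101.6 = 1616 lb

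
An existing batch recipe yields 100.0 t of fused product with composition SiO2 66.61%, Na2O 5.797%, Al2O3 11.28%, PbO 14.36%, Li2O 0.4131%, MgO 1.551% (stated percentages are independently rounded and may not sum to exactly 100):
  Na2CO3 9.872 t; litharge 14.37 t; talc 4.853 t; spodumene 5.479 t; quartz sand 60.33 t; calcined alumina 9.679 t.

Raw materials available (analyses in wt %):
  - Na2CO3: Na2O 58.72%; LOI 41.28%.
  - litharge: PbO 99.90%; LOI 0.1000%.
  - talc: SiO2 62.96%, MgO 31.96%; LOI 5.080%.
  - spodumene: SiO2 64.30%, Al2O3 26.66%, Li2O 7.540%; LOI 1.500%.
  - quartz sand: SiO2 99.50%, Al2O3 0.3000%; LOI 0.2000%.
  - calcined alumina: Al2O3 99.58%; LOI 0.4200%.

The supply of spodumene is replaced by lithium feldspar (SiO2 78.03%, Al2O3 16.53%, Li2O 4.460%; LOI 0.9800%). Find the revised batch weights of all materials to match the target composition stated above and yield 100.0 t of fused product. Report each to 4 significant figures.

Values along the way are printed, rounded to 4 significant figures, in the working — every computation holds full float precision at every stage; exactly one rounding is applied to every reported result — derived quantities (net glass mass, six oxide percentages, ignition loss, the yield, totals) are recomputed from the weighed amounts at 100.0 t of glass in exact precision, as set out in the problem or the answer.
Target masses of each oxide per 100.0 t fused product:
  SiO2: 66.61% × 100.0 = 66.61 t
  Na2O: 5.797% × 100.0 = 5.797 t
  Al2O3: 11.28% × 100.0 = 11.28 t
  PbO: 14.36% × 100.0 = 14.36 t
  Li2O: 0.4131% × 100.0 = 0.4131 t
  MgO: 1.551% × 100.0 = 1.551 t
Verifying the oxide balance applying the batch weights above, against the basis in use (each sum matches its target mass inside rounding margins):
  SiO2: 4.853·0.6296 + 9.262·0.7803 + 56.61·0.9950 = 66.61 t (target 66.61 t)
  Na2O: 9.872·0.5872 = 5.797 t (target 5.797 t)
  Al2O3: 9.262·0.1653 + 56.61·0.003000 + 9.620·0.9958 = 11.28 t (target 11.28 t)
  PbO: 14.37·0.9990 = 14.36 t (target 14.36 t)
  Li2O: 9.262·0.04460 = 0.4131 t (target 0.4131 t)
  MgO: 4.853·0.3196 = 1.551 t (target 1.551 t)
Glass-mass closure: Σ batch − LOI loss = 100.0 t (targets for the oxides total 100.0 t; with the basis standing at 100.0 t — differing by rounding only).
Total batch = Σ batch = 104.6 t; Σ batch·LOI gives LOI loss = 4.580 t; the yield ratio, glass ÷ batch: 95.62%.

Revised batch per 100.0 t fused product:
  Na2CO3: 9.872 t
  litharge: 14.37 t
  talc: 4.853 t
  lithium feldspar: 9.262 t
  quartz sand: 56.61 t
  calcined alumina: 9.620 t
Total batch = 104.6 t; LOI loss = 4.580 t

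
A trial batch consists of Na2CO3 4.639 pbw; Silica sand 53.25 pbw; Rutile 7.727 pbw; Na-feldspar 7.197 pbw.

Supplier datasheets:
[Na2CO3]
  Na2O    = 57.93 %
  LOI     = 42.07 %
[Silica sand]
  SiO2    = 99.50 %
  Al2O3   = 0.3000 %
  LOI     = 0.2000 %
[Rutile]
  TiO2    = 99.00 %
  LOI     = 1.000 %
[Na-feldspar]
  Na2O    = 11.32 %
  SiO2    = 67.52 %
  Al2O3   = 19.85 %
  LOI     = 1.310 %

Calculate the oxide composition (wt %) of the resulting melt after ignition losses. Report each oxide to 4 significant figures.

Glass mass = 70.58 pbw (batch 72.81 − LOI 2.230).
Composition: Na2O 4.962%, SiO2 81.95%, TiO2 10.84%, Al2O3 2.250%

Values along the way are shown with 4-significant-figure rounding as written — each numeric step keeps full float precision from first step to last. Exactly one rounding goes into each reported result; all derived quantities (net glass mass, the four compositions, LOI, the totals, the yield) are re-derived in exact precision from the batch weights per 70.58 pbw of glass precisely as stated by problem or answer.
Mass of each oxide from the mix:
  Na2O: 4.639·0.5793 + 7.197·0.1132 = 3.502 pbw
  SiO2: 53.25·0.9950 + 7.197·0.6752 = 57.84 pbw
  TiO2: 7.727·0.9900 = 7.650 pbw
  Al2O3: 53.25·0.003000 + 7.197·0.1985 = 1.588 pbw
LOI: 4.639·0.4207 + 53.25·0.002000 + 7.727·0.01000 + 7.197·0.01310 = 2.230 pbw
Net of LOI, the glass mass = 72.81 − 2.230 = 70.58 pbw (= the summed oxide contributions)
percent by weight: oxide/glass ×100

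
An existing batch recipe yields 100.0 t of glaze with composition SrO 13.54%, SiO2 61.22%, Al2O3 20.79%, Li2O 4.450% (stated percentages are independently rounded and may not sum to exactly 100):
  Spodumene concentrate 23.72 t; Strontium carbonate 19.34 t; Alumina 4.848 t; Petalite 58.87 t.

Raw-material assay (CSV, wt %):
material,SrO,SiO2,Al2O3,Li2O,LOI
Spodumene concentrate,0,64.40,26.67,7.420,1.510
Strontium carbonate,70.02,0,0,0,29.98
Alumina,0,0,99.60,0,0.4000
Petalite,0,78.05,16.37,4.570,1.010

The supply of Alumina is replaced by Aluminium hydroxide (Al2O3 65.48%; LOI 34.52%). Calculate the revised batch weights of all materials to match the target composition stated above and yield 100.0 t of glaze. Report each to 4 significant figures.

Revised batch per 100.0 t glaze:
  Spodumene concentrate: 23.72 t
  Strontium carbonate: 19.34 t
  Aluminium hydroxide: 7.374 t
  Petalite: 58.87 t
Total batch = 109.3 t; LOI loss = 9.296 t

In-progress results are printed, with 4-significant-figure rounding, in the printout. Every computation keeps full float precision in every operation; each reported result is rounded only once — derived quantities, including the totals, the yield, net glass mass, ignition loss, four oxide percentages, are computed from the weighed amounts at 100.0 t of glass in full precision as given in the problem or the answer.
Oxide mass targets, per 100.0 t glaze:
  SrO: 13.54% × 100.0 = 13.54 t
  SiO2: 61.22% × 100.0 = 61.22 t
  Al2O3: 20.79% × 100.0 = 20.79 t
  Li2O: 4.450% × 100.0 = 4.450 t
Mass-balance tally per oxide with the batch weights as given, under the basis named above (target by target, the sums agree up to rounding of the answer):
  SrO: 19.34·0.7002 = 13.54 t (target 13.54 t)
  SiO2: 23.72·0.6440 + 58.87·0.7805 = 61.22 t (target 61.22 t)
  Al2O3: 23.72·0.2667 + 7.374·0.6548 + 58.87·0.1637 = 20.79 t (target 20.79 t)
  Li2O: 23.72·0.07420 + 58.87·0.04570 = 4.450 t (target 4.450 t)
Glass-mass bookkeeping: whole batch net of LOI = 100.0 t (summing oxide targets gives 100.0 t; the stated basis being 100.0 t — deltas are rounding alone).
Batch grand total — Σ batch = 109.3 t; LOI loss = Σ batch·LOI = 9.296 t; glass ÷ batch gives a yield of 91.49%.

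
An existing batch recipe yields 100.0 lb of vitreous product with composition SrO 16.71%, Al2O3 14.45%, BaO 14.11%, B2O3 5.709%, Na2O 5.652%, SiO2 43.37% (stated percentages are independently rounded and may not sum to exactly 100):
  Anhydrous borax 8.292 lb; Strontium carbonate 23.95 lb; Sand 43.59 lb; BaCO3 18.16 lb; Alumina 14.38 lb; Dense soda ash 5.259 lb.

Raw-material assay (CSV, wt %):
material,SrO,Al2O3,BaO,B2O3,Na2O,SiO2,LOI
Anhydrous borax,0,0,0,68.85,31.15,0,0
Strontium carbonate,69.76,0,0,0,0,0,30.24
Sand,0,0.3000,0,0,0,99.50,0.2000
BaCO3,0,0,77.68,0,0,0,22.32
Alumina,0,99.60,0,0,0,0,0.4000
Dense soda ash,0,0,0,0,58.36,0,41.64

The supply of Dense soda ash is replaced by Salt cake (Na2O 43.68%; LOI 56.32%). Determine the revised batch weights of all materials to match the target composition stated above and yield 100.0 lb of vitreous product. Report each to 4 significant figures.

Revised batch per 100.0 lb vitreous product:
  Anhydrous borax: 8.292 lb
  Strontium carbonate: 23.95 lb
  Sand: 43.59 lb
  BaCO3: 18.16 lb
  Alumina: 14.38 lb
  Salt cake: 7.026 lb
Total batch = 115.4 lb; LOI loss = 15.40 lb

The whole derivation holds full precision end to end — intermediates appear rounded to four significant figures alongside each step; exactly one rounding lands on every reported value — derived quantities (ignition loss, totals, the yield, glass mass, six oxide percentages) are carried in full precision from the batch weights per 100.0 lb of glass, exactly as shown in the question or the answer.
Oxide-by-oxide targets in 100.0 lb vitreous product:
  SrO: 16.71% × 100.0 = 16.71 lb
  Al2O3: 14.45% × 100.0 = 14.45 lb
  BaO: 14.11% × 100.0 = 14.11 lb
  B2O3: 5.709% × 100.0 = 5.709 lb
  Na2O: 5.652% × 100.0 = 5.652 lb
  SiO2: 43.37% × 100.0 = 43.37 lb
Verifying the oxide balance per the reported batch figures, relative to the basis at hand (every target is met by its sum within answer rounding):
  SrO: 23.95·0.6976 = 16.71 lb (target 16.71 lb)
  Al2O3: 43.59·0.003000 + 14.38·0.9960 = 14.45 lb (target 14.45 lb)
  BaO: 18.16·0.7768 = 14.11 lb (target 14.11 lb)
  B2O3: 8.292·0.6885 = 5.709 lb (target 5.709 lb)
  Na2O: 8.292·0.3115 + 7.026·0.4368 = 5.652 lb (target 5.652 lb)
  SiO2: 43.59·0.9950 = 43.37 lb (target 43.37 lb)
Glass mass check: total batch − LOI = 100.0 lb (per-oxide target masses sum to 100.0 lb; basis as stated: 100.0 lb — rounding explains the deltas).
Batch total: Σ batch = 115.4 lb; the LOI term Σ batch·LOI equals 15.40 lb; yield = glass ÷ total batch = 86.66%.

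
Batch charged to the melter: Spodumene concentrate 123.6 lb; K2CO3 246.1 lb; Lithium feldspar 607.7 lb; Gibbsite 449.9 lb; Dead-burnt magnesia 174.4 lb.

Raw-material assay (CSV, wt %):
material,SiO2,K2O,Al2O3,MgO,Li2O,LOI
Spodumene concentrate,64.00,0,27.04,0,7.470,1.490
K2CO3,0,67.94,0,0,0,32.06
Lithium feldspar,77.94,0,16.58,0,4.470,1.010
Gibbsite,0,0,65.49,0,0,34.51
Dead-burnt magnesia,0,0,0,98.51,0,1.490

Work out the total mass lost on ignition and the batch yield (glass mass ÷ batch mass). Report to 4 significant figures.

Rounding to four significant digits extends to each in-between result as shown. Each numeric step maintains full float precision at every stage; a single rounding finalizes each reported value; the derived quantities are carried at full precision (ignition loss, totals, the yield, the five compositions, net glass mass) from the weighed amounts on 1357 lb of glass as they appear in either problem or answer.
Ignition loss by material:
  Spodumene concentrate: 123.6 × 0.01490 = 1.842 lb
  K2CO3: 246.1 × 0.3206 = 78.90 lb
  Lithium feldspar: 607.7 × 0.01010 = 6.138 lb
  Gibbsite: 449.9 × 0.3451 = 155.3 lb
  Dead-burnt magnesia: 174.4 × 0.01490 = 2.599 lb
Total LOI = 244.7 lb
Glass = batch − LOI = 1602 − 244.7 = 1357 lb

LOI loss = 244.7 lb; glass = 1357 lb; yield = 84.72%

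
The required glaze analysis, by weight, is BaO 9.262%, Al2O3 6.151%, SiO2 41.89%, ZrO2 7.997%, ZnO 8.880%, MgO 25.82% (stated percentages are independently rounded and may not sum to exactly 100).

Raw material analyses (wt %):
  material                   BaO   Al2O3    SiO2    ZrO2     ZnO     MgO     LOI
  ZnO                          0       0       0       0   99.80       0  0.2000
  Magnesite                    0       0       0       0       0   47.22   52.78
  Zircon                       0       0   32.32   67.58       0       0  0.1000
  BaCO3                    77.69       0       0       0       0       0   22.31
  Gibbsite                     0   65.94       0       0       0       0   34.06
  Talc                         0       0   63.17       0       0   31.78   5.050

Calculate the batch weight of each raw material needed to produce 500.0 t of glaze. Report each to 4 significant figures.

Batch per 500.0 t glaze:
  ZnO: 44.49 t
  Magnesite: 70.62 t
  Zircon: 59.17 t
  BaCO3: 59.61 t
  Gibbsite: 46.64 t
  Talc: 301.3 t
Total batch = 581.8 t; LOI loss = 81.82 t; yield = 85.94%

Values along the way are printed rounded to 4 significant figures within the worked lines — every computation holds exact precision in every operation. Every reported value sees exactly one rounding. The derived quantities are rebuilt in full precision (ignition loss, the yield, totals, glass mass, the six compositions) starting from the weights for 500.0 t of glass as they appear in the problem or the answer.
Target oxide masses per 500.0 t glaze:
  BaO: 9.262% × 500.0 = 46.31 t
  Al2O3: 6.151% × 500.0 = 30.76 t
  SiO2: 41.89% × 500.0 = 209.4 t
  ZrO2: 7.997% × 500.0 = 39.98 t
  ZnO: 8.880% × 500.0 = 44.40 t
  MgO: 25.82% × 500.0 = 129.1 t
Mass-balance tally per oxide using the reported weights, on the stated basis (sum by sum, the targets are met net of answer rounding effects):
  BaO: 59.61·0.7769 = 46.31 t (target 46.31 t)
  Al2O3: 46.64·0.6594 = 30.75 t (target 30.76 t)
  SiO2: 59.17·0.3232 + 301.3·0.6317 = 209.5 t (target 209.4 t)
  ZrO2: 59.17·0.6758 = 39.99 t (target 39.98 t)
  ZnO: 44.49·0.9980 = 44.40 t (target 44.40 t)
  MgO: 70.62·0.4722 + 301.3·0.3178 = 129.1 t (target 129.1 t)
Mass balance on the glass: Σ batch − LOI loss = 500.0 t (summing oxide targets gives 500.0 t; with the basis standing at 500.0 t — rounding explains the deltas).
Batch total: Σ batch = 581.8 t; loss to ignition Σ batch·LOI = 81.82 t; yield, glass over the total, = 85.94%.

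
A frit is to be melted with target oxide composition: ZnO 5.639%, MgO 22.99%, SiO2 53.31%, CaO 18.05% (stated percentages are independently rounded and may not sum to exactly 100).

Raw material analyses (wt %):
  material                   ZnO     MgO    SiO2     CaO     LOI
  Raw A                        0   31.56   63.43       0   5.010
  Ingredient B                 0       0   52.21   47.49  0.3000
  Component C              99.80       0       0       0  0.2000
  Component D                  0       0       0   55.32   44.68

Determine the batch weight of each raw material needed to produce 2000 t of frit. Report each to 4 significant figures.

Each numeric step keeps full precision from first step to last. Values along the way are rounded off to 4 significant figures when displayed — every reported number is rounded once only. All derived quantities, including the four compositions, net glass mass, ignition loss, yield, totals, are recomputed starting from the weights at 2000 t of glass in full float precision, as given in the question or the answer.
The oxide mass targets at 2000 t frit:
  ZnO: 5.639% × 2000 = 112.8 t
  MgO: 22.99% × 2000 = 459.8 t
  SiO2: 53.31% × 2000 = 1066 t
  CaO: 18.05% × 2000 = 361.0 t
Per-oxide balance check with the batch weights as given, under the basis named above (oxide sums agree with the targets net of answer rounding effects):
  ZnO: 113.0·0.9980 = 112.8 t (target 112.8 t)
  MgO: 1457·0.3156 = 459.8 t (target 459.8 t)
  SiO2: 1457·0.6343 + 272.1·0.5221 = 1066 t (target 1066 t)
  CaO: 272.1·0.4749 + 418.9·0.5532 = 361.0 t (target 361.0 t)
Auditing the glass mass value: the batch minus its LOI: 2000 t (targets for the oxides total 2000 t; basis as stated: 2000 t — rounding explains the deltas).
Whole-batch sum: Σ batch = 2261 t; Σ batch·LOI gives LOI loss = 261.2 t; yield, glass over the total, = 88.45%.

Batch per 2000 t frit:
  Raw A: 1457 t
  Ingredient B: 272.1 t
  Component C: 113.0 t
  Component D: 418.9 t
Total batch = 2261 t; LOI loss = 261.2 t; yield = 88.45%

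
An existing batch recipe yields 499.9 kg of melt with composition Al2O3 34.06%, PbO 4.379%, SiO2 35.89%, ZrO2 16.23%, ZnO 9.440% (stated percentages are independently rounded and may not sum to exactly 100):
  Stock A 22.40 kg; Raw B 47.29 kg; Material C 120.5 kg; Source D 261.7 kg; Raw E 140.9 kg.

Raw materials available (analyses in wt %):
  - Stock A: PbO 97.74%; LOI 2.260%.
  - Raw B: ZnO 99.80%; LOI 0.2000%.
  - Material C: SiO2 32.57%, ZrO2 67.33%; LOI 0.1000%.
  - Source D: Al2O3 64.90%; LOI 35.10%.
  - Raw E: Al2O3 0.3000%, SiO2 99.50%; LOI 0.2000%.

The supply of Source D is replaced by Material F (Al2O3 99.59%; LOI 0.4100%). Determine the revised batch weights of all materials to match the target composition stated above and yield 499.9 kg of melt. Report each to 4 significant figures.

Revised batch per 499.9 kg melt:
  Stock A: 22.40 kg
  Raw B: 47.29 kg
  Material C: 120.5 kg
  Material F: 170.5 kg
  Raw E: 140.9 kg
Total batch = 501.6 kg; LOI loss = 1.702 kg

Mid-chain values are printed (rounded to four significant figures) within the worked lines — all internal work maintains exact precision from start to finish; every reported figure is rounded just once; all derived quantities are recomputed from the batch weights at 499.9 kg of glass at full float precision (yield, LOI, net glass mass, the totals, five oxide percentages), precisely as stated by the question or the answer.
Oxide-by-oxide targets in 499.9 kg melt:
  Al2O3: 34.06% × 499.9 = 170.3 kg
  PbO: 4.379% × 499.9 = 21.89 kg
  SiO2: 35.89% × 499.9 = 179.4 kg
  ZrO2: 16.23% × 499.9 = 81.13 kg
  ZnO: 9.440% × 499.9 = 47.19 kg
Checking each oxide sum given the weights on record, under the basis named above (every target is met by its sum exact up to rounding of places):
  Al2O3: 170.5·0.9959 + 140.9·0.003000 = 170.2 kg (target 170.3 kg)
  PbO: 22.40·0.9774 = 21.89 kg (target 21.89 kg)
  SiO2: 120.5·0.3257 + 140.9·0.9950 = 179.4 kg (target 179.4 kg)
  ZrO2: 120.5·0.6733 = 81.13 kg (target 81.13 kg)
  ZnO: 47.29·0.9980 = 47.20 kg (target 47.19 kg)
Consistency of the glass mass: total charge less LOI = 499.9 kg (summing oxide targets gives 499.9 kg; stated basis 499.9 kg — differing by rounding only).
Summing the batch: Σ batch = 501.6 kg; Σ batch·LOI gives LOI loss = 1.702 kg; as yield: glass ÷ batch → 99.66%.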